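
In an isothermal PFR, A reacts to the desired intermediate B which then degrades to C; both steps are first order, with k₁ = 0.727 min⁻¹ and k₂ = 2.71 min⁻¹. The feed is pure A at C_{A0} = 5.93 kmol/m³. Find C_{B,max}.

Evaluating C_B at τ_opt = ln(k₂/k₁)/(k₂−k₁) gives C_{B,max}/C_{A0} = (k₁/k₂)^[k₂/(k₂−k₁)].
= (0.727/2.71)^(2.71/(2.71−0.727)) = (0.2683)^(1.367) = 0.1656.
C_{B,max} = 0.1656×5.93 = 0.982 kmol/m³.

0.982 kmol/m³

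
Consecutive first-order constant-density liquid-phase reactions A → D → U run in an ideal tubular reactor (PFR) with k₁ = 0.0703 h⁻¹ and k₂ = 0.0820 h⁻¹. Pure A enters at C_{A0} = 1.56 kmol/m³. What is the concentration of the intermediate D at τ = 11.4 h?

Solving the coupled first-order balances gives C_D(τ) = [k₁/(k₂−k₁)]·C_{A0}·(e^(−k₁τ) − e^(−k₂τ)).
e^(−k₁τ) = e^(−0.0703×11.4) = e^(−0.8014) = 0.4487; e^(−k₂τ) = e^(−0.9348) = 0.3927.
C_D = 0.0703×1.56/(0.0820−0.0703) × (0.4487−0.3927) = 9.373×0.05603 = 0.5252 kmol/m³.

0.525 kmol/m³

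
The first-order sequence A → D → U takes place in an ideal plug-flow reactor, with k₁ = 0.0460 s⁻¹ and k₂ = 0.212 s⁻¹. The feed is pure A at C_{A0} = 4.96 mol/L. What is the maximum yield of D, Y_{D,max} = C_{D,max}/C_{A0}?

0.142

For a first-order series the maximum intermediate yield is C_{D,max}/C_{A0} = (k₁/k₂)^[k₂/(k₂−k₁)].
= (0.0460/0.212)^(0.212/(0.212−0.0460)) = (0.2170)^(1.277) = 0.1421.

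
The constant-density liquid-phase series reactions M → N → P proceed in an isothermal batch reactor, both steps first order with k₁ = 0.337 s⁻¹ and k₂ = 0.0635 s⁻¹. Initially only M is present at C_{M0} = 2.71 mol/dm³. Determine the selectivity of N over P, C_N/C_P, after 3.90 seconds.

6.28

Solving the coupled first-order balances gives C_N(t) = [k₁/(k₂−k₁)]·C_{M0}·(e^(−k₁t) − e^(−k₂t)).
e^(−k₁t) = e^(−0.337×3.90) = e^(−1.314) = 0.2687; e^(−k₂t) = e^(−0.2477) = 0.7806.
C_N = 0.337×2.71/(0.0635−0.337) × (0.2687−0.7806) = (-3.339)×(-0.5120) = 1.710 mol/dm³.
C_M = C_{M0}e^(−k₁t) = 0.7281 mol/dm³, so C_P = C_{M0}−C_M−C_N = 0.2724 mol/dm³; C_N/C_P = 6.28.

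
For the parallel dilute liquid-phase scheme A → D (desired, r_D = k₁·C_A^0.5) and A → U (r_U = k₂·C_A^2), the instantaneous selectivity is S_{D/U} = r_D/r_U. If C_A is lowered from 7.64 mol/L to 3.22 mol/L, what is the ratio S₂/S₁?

S_{D/U} = (k₁/k₂)·C_A^-1.5, so S₂/S₁ = (C_{A,2}/C_{A,1})^-1.5.
= (3.22/7.64)^(-1.5) = (0.4215)^(-1.5) = 3.65.

3.65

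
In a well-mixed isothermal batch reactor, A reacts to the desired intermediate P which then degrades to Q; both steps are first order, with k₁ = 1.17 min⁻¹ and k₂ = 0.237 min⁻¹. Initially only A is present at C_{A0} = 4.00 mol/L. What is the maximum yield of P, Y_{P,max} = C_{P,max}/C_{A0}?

Evaluating C_P at t_opt = ln(k₂/k₁)/(k₂−k₁) gives C_{P,max}/C_{A0} = (k₁/k₂)^[k₂/(k₂−k₁)].
= (1.17/0.237)^(0.237/(0.237−1.17)) = (4.937)^(-0.2540) = 0.6666.

0.667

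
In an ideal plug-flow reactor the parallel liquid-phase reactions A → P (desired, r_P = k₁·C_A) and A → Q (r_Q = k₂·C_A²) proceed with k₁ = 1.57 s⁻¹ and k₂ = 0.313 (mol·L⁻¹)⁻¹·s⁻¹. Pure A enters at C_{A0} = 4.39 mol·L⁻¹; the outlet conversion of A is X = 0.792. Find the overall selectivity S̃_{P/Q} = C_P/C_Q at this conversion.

1.99

C_A = C_{A0}(1−X) = 0.9131 mol·L⁻¹.
Along a PFR/batch, dC_P/dC_A = −r_P/(r_P+r_Q) = −k₁/(k₁+k₂·C_A).
Integrating from C_{A0} to C_A: C_P = (1.57/0.313)·ln[(1.57+0.313·4.39)/(1.57+0.313·0.913)] = 5.016·ln(2.944/1.856) = 2.315 mol·L⁻¹.
C_Q = (C_{A0}−C_A)−C_P = 1.162 mol·L⁻¹; S̃_{P/Q} = 2.315/1.162 = 1.99.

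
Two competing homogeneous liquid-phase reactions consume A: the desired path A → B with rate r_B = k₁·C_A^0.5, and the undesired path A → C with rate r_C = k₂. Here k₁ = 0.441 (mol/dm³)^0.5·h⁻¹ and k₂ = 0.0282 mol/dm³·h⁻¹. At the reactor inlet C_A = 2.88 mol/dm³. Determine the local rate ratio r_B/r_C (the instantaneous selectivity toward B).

26.5

S_{B/C} = r_B/r_C = (k₁·C_A^0.5)/(k₂) = (k₁/k₂)·C_A^0.5.
= (0.441×2.880^0.5) / (0.0282) = 0.7484/0.02820 = 26.5.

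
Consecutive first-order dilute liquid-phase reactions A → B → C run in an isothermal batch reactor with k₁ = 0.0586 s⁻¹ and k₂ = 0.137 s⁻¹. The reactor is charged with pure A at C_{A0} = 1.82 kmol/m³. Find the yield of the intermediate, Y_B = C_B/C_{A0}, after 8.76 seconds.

0.222

Solving the coupled first-order balances gives C_B(t) = [k₁/(k₂−k₁)]·C_{A0}·(e^(−k₁t) − e^(−k₂t)).
e^(−k₁t) = e^(−0.0586×8.76) = e^(−0.5133) = 0.5985; e^(−k₂t) = e^(−1.200) = 0.3012.
C_B = 0.0586×1.82/(0.137−0.0586) × (0.5985−0.3012) = 1.360×0.2973 = 0.4045 kmol/m³.
Y_B = C_B/C_{A0} = 0.4045/1.82 = 0.222.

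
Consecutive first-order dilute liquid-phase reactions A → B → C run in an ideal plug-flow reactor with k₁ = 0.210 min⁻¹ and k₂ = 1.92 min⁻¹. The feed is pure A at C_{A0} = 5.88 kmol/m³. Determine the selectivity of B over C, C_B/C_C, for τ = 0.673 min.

The intermediate concentration in a first-order A→B→C sequence is C_B = k₁C_{A0}(e^(−k₁τ) − e^(−k₂τ))/(k₂−k₁).
e^(−k₁τ) = e^(−0.210×0.673) = e^(−0.1413) = 0.8682; e^(−k₂τ) = e^(−1.292) = 0.2747.
C_B = 0.210×5.88/(1.92−0.210) × (0.8682−0.2747) = 0.7221×0.5935 = 0.4286 kmol/m³.
C_A = C_{A0}e^(−k₁τ) = 5.105 kmol/m³, so C_C = C_{A0}−C_A−C_B = 0.3464 kmol/m³; C_B/C_C = 1.24.

1.24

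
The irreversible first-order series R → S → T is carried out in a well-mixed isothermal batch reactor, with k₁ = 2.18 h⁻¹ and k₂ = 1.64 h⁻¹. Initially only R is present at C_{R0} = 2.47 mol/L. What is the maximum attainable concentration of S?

For a first-order series the maximum intermediate yield is C_{S,max}/C_{R0} = (k₁/k₂)^[k₂/(k₂−k₁)].
= (2.18/1.64)^(1.64/(1.64−2.18)) = (1.329)^(-3.037) = 0.4213.
C_{S,max} = 0.4213×2.47 = 1.04 mol/L.

1.04 mol/L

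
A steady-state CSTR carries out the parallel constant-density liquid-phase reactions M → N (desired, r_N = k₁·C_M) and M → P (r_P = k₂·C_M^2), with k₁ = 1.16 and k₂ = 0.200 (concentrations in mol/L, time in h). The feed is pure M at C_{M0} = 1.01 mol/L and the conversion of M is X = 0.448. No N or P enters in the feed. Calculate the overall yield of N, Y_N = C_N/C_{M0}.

Exit C_M = C_{M0}(1−X) = 1.01×0.552 = 0.5575 mol/L.
In a CSTR the entire volume is at exit conditions, so r_N = 1.16×0.5575 = 0.6467 and r_P = 0.200×0.5575^2 = 0.06217.
Fraction of consumed M going to N: r_N/(r_N+r_P) = 0.9123.
C_N = 0.9123·C_{M0}·X = 0.9123×1.01×0.448 = 0.413 mol/L; Y_N = C_N/C_{M0} = 0.409.

0.409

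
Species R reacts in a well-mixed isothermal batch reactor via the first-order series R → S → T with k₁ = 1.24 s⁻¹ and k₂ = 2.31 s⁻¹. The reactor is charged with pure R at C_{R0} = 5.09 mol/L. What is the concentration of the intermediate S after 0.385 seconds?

The intermediate concentration in a first-order A→B→C sequence is C_S = k₁C_{R0}(e^(−k₁t) − e^(−k₂t))/(k₂−k₁).
e^(−k₁t) = e^(−1.24×0.385) = e^(−0.4774) = 0.6204; e^(−k₂t) = e^(−0.8894) = 0.4109.
C_S = 1.24×5.09/(2.31−1.24) × (0.6204−0.4109) = 5.899×0.2095 = 1.236 mol/L.

1.24 mol/L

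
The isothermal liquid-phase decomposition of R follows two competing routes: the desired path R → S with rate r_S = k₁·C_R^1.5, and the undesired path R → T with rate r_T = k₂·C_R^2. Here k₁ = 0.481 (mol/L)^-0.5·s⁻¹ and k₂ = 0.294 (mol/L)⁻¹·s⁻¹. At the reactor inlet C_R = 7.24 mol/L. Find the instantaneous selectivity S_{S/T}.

0.608

S_{S/T} = r_S/r_T = (k₁·C_R^1.5)/(k₂·C_R^2) = (k₁/k₂)·C_R^-0.5.
= (0.481×7.240^1.5) / (0.294×7.240^2) = 9.370/15.41 = 0.608.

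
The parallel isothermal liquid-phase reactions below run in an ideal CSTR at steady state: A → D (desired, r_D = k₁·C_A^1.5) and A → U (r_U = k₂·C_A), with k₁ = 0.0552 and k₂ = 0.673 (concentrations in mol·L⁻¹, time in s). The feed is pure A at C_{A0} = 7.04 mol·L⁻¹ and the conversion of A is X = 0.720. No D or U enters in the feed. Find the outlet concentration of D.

0.523 mol·L⁻¹

Exit C_A = C_{A0}(1−X) = 7.04×0.280 = 1.971 mol·L⁻¹.
In a CSTR the entire volume is at exit conditions, so r_D = 0.0552×1.971^1.5 = 0.1528 and r_U = 0.673×1.971 = 1.327.
Fraction of consumed A going to D: r_D/(r_D+r_U) = 0.1033.
C_D = 0.1033·C_{A0}·X = 0.1033×7.04×0.720 = 0.523 mol·L⁻¹.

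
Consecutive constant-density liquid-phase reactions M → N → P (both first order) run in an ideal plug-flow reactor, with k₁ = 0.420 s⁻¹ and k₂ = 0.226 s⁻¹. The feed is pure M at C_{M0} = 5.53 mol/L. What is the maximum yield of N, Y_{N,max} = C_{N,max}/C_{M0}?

Evaluating C_N at τ_opt = ln(k₂/k₁)/(k₂−k₁) gives C_{N,max}/C_{M0} = (k₁/k₂)^[k₂/(k₂−k₁)].
= (0.420/0.226)^(0.226/(0.226−0.420)) = (1.858)^(-1.165) = 0.4858.

0.486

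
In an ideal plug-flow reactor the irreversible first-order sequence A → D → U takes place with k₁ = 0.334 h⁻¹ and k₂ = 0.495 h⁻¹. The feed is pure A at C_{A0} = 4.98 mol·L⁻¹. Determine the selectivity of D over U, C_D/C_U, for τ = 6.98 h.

0.177

Solving the coupled first-order balances gives C_D(τ) = [k₁/(k₂−k₁)]·C_{A0}·(e^(−k₁τ) − e^(−k₂τ)).
e^(−k₁τ) = e^(−0.334×6.98) = e^(−2.331) = 0.09717; e^(−k₂τ) = e^(−3.455) = 0.03158.
C_D = 0.334×4.98/(0.495−0.334) × (0.09717−0.03158) = 10.33×0.06558 = 0.6776 mol·L⁻¹.
C_A = C_{A0}e^(−k₁τ) = 0.4839 mol·L⁻¹, so C_U = C_{A0}−C_A−C_D = 3.819 mol·L⁻¹; C_D/C_U = 0.177.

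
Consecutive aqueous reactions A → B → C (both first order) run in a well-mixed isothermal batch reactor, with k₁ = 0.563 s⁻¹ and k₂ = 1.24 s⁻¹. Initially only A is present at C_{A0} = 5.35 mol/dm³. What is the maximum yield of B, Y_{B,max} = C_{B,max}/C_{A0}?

0.235

Evaluating C_B at t_opt = ln(k₂/k₁)/(k₂−k₁) gives C_{B,max}/C_{A0} = (k₁/k₂)^[k₂/(k₂−k₁)].
= (0.563/1.24)^(1.24/(1.24−0.563)) = (0.4540)^(1.832) = 0.2355.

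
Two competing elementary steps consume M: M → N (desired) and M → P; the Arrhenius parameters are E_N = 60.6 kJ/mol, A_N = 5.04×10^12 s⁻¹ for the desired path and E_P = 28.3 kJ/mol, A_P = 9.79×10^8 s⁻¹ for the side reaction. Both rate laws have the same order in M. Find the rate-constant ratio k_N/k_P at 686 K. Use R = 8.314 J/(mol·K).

17.9

Since both paths have the same order in M, the concentration cancels and S_{N/P} = k_N/k_P = (A_N/A_P)·exp[(E_P−E_N)/(RT)].
(E_P−E_N)/(RT) = (28.3−60.6)×10³/(8.314×686) = -32300/5703 = -5.663.
k_N/k_P = (5.04×10^12/9.79×10^8)·exp(-5.663) = 5148 × 0.003471 = 17.9.
Since E_N > E_P, raising the temperature improves selectivity toward N.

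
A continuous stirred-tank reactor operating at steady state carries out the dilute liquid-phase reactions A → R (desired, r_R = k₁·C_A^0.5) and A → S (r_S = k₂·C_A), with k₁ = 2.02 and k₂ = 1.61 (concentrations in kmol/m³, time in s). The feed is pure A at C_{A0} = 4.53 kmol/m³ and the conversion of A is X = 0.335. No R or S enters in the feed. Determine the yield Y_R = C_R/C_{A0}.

0.141

Exit C_A = C_{A0}(1−X) = 4.53×0.665 = 3.012 kmol/m³.
A CSTR operates uniformly at the exit composition, giving r_R = 3.506 and r_S = 4.850 (each k·C_A^n at C_A = 3.012).
Fraction of consumed A going to R: r_R/(r_R+r_S) = 0.4196.
C_R = 0.4196·C_{A0}·X = 0.4196×4.53×0.335 = 0.637 kmol/m³; Y_R = C_R/C_{A0} = 0.141.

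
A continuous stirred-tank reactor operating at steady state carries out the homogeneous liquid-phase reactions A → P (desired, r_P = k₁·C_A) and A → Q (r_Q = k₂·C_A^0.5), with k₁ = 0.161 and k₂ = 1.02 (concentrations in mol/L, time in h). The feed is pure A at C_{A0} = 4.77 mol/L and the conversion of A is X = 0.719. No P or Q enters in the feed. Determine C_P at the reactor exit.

0.530 mol/L

Exit C_A = C_{A0}(1−X) = 4.77×0.281 = 1.340 mol/L.
Rates in a CSTR are evaluated at the outlet concentration: r_P = 0.161×1.340 = 0.2158, r_Q = 1.02×1.340^0.5 = 1.181.
Fraction of consumed A going to P: r_P/(r_P+r_Q) = 0.1545.
C_P = 0.1545·C_{A0}·X = 0.1545×4.77×0.719 = 0.530 mol/L.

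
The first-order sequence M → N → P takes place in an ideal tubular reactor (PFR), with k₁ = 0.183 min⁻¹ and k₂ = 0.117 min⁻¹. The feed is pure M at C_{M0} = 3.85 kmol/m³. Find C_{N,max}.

At the optimum, C_{N,max}/C_{M0} = (k₁/k₂)^[k₂/(k₂−k₁)].
= (0.183/0.117)^(0.117/(0.117−0.183)) = (1.564)^(-1.773) = 0.4525.
C_{N,max} = 0.4525×3.85 = 1.74 kmol/m³.

1.74 kmol/m³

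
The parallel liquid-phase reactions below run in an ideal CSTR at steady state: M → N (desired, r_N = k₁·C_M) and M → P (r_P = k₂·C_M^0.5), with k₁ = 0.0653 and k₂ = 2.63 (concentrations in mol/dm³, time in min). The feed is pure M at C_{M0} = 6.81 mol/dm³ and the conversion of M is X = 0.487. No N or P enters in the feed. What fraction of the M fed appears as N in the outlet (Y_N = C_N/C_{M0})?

0.0216

Exit C_M = C_{M0}(1−X) = 6.81×0.513 = 3.494 mol/dm³.
Rates in a CSTR are evaluated at the outlet concentration: r_N = 0.0653×3.494 = 0.2281, r_P = 2.63×3.494^0.5 = 4.916.
Fraction of consumed M going to N: r_N/(r_N+r_P) = 0.04435.
C_N = 0.04435·C_{M0}·X = 0.04435×6.81×0.487 = 0.147 mol/dm³; Y_N = C_N/C_{M0} = 0.0216.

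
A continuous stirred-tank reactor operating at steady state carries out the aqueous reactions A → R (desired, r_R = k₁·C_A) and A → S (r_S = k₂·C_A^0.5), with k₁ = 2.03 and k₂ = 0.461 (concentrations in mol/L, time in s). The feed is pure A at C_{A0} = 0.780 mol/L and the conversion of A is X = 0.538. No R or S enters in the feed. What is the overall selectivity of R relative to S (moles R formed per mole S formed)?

2.64

Exit C_A = C_{A0}(1−X) = 0.780×0.462 = 0.3604 mol/L.
Rates in a CSTR are evaluated at the outlet concentration: r_R = 2.03×0.3604 = 0.7315, r_S = 0.461×0.3604^0.5 = 0.2767.
Overall selectivity = C_R/C_S = r_Rτ/(r_Sτ) = r_R/r_S = 2.64.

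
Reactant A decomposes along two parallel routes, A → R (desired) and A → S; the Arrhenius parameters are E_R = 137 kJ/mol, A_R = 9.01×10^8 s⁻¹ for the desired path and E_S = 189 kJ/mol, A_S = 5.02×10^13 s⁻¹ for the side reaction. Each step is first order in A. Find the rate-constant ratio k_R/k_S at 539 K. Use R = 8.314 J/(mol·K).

Since both paths have the same order in A, the concentration cancels and S_{R/S} = k_R/k_S = (A_R/A_S)·exp[(E_S−E_R)/(RT)].
(E_S−E_R)/(RT) = (189−137)×10³/(8.314×539) = 52000/4481 = 11.60.
k_R/k_S = (9.01×10^8/5.02×10^13)·exp(11.60) = 1.795×10^-5 × 1.095×10^5 = 1.97.
Since E_R < E_S, lowering the temperature improves selectivity toward R.

1.97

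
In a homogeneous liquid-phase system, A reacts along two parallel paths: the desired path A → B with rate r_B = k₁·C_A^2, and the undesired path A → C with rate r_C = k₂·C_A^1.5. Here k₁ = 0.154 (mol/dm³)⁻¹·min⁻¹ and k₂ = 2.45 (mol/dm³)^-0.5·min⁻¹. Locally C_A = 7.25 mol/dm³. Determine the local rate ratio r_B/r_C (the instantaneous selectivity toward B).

0.169

S_{B/C} = r_B/r_C = (k₁·C_A^2)/(k₂·C_A^1.5) = (k₁/k₂)·C_A^0.5.
= (0.154×7.250^2) / (2.45×7.250^1.5) = 8.095/47.83 = 0.169.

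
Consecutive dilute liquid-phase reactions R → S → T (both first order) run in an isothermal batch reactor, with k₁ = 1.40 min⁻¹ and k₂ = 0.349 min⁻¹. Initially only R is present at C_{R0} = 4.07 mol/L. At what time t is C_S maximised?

1.32 min

For first-order series the maximum of C_S occurs at t_opt = ln(k₂/k₁)/(k₂−k₁).
= ln(0.349/1.40)/(0.349−1.40) = ln(0.2493)/-1.051 = -1.389/-1.051 = 1.32 min.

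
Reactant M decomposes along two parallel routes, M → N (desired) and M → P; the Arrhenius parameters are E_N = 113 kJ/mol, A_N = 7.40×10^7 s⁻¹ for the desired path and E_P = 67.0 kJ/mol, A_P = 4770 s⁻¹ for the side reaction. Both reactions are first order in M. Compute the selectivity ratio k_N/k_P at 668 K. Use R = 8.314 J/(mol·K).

3.92

Since both paths have the same order in M, the concentration cancels and S_{N/P} = k_N/k_P = (A_N/A_P)·exp[(E_P−E_N)/(RT)].
(E_P−E_N)/(RT) = (67.0−113)×10³/(8.314×668) = -46000/5554 = -8.283.
k_N/k_P = (7.40×10^7/4770)·exp(-8.283) = 15514 × 2.529×10^-4 = 3.92.
Since E_N > E_P, raising the temperature improves selectivity toward N.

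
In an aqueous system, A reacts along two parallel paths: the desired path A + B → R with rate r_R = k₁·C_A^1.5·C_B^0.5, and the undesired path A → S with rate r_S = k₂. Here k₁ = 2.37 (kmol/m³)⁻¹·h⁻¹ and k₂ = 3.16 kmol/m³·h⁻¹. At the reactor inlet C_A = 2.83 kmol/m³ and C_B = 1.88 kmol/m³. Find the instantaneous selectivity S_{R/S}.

S_{R/S} = r_R/r_S = (k₁·C_A^1.5·C_B^0.5)/(k₂) = (k₁/k₂)·C_A^1.5·C_B^0.5.
= (2.37×2.830^1.5×1.880^0.5) / (3.16) = 15.47/3.160 = 4.90.
Since the desired path is higher order in A, keeping C_A high (PFR or concentrated feed) favours R.

4.90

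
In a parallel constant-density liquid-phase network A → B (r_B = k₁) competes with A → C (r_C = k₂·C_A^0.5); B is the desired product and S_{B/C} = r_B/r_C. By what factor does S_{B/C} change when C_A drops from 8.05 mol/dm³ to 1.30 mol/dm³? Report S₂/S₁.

S_{B/C} = (k₁/k₂)·C_A^-0.5, so S₂/S₁ = (C_{A,2}/C_{A,1})^-0.5.
= (1.30/8.05)^(-0.5) = (0.1615)^(-0.5) = 2.49.
Selectivity toward B rises as C_A falls — low-concentration operation is favoured.

2.49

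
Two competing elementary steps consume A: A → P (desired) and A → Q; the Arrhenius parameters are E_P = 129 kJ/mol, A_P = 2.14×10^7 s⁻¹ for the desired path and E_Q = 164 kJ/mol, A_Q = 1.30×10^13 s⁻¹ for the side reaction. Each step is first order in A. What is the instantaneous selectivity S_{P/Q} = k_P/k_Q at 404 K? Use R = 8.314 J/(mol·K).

0.0552

k_P/k_Q = (A_P/A_Q)·exp[−(E_P−E_Q)/(RT)] = (A_P/A_Q)·exp[(E_Q−E_P)/(RT)].
(E_Q−E_P)/(RT) = (164−129)×10³/(8.314×404) = 35000/3359 = 10.42.
k_P/k_Q = (2.14×10^7/1.30×10^13)·exp(10.42) = 1.646×10^-6 × 33531 = 0.0552.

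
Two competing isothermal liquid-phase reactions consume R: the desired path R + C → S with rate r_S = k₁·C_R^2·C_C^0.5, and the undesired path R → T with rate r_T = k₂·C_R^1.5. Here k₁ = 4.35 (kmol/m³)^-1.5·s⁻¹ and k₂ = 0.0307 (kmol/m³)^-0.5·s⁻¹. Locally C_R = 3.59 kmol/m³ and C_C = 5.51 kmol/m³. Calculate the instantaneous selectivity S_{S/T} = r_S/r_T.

S_{S/T} = r_S/r_T = (k₁·C_R^2·C_C^0.5)/(k₂·C_R^1.5) = (k₁/k₂)·C_R^0.5·C_C^0.5.
= (4.35×3.590^2×5.510^0.5) / (0.0307×3.590^1.5) = 131.6/0.2088 = 630.

630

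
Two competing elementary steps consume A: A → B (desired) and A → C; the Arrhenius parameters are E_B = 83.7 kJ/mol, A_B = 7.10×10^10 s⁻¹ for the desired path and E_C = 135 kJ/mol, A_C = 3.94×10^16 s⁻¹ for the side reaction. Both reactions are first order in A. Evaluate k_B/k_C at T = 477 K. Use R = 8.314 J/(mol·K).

k_B/k_C = (A_B/A_C)·exp[−(E_B−E_C)/(RT)] = (A_B/A_C)·exp[(E_C−E_B)/(RT)].
(E_C−E_B)/(RT) = (135−83.7)×10³/(8.314×477) = 51300/3966 = 12.94.
k_B/k_C = (7.10×10^10/3.94×10^16)·exp(12.94) = 1.802×10^-6 × 4.148×10^5 = 0.748.
Since E_B < E_C, lowering the temperature improves selectivity toward B.

0.748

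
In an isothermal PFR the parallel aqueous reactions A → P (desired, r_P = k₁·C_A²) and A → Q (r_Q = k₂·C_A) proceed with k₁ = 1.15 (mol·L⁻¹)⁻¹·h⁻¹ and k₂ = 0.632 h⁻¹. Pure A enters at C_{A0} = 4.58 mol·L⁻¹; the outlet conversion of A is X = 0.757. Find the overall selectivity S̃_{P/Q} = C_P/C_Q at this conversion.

4.60

C_A = C_{A0}(1−X) = 1.113 mol·L⁻¹.
Along a PFR/batch, dC_Q/dC_A = −r_Q/(r_P+r_Q) = −k₂/(k₂+k₁·C_A).
Integrating from C_{A0} to C_A: C_Q = (0.632/1.15)·ln[(0.632+1.15·4.58)/(0.632+1.15·1.11)] = 0.5496·ln(5.899/1.912) = 0.6192 mol·L⁻¹.
Then C_P = (C_{A0}−C_A) − C_Q = 3.467 − 0.6192 = 2.848 mol·L⁻¹.
S̃_{P/Q} = C_P/C_Q = 2.848/0.6192 = 4.60.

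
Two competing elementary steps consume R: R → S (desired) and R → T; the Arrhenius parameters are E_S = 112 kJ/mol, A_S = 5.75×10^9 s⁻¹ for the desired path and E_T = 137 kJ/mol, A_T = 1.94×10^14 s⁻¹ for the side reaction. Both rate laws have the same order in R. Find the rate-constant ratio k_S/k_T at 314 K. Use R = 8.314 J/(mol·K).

0.427

With equal orders, S_{S/T} = k_S/k_T = (A_S/A_T)·exp[(E_T−E_S)/(RT)].
(E_T−E_S)/(RT) = (137−112)×10³/(8.314×314) = 25000/2611 = 9.576.
k_S/k_T = (5.75×10^9/1.94×10^14)·exp(9.576) = 2.964×10^-5 × 14420 = 0.427.
Since E_S < E_T, lowering the temperature improves selectivity toward S.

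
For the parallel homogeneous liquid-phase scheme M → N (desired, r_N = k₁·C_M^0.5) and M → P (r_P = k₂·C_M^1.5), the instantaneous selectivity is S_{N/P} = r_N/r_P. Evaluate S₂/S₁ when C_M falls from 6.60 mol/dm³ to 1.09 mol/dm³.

S_{N/P} = (k₁/k₂)·C_M⁻¹, so S₂/S₁ = (C_{M,2}/C_{M,1})⁻¹.
= 6.60/1.09 = 6.06.
Selectivity toward N rises as C_M falls — low-concentration operation is favoured.

6.06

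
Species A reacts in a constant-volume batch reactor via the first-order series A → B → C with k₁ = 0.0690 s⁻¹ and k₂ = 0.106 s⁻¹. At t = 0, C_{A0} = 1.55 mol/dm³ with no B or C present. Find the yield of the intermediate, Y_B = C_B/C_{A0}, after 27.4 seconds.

For first-order series with pure A initially, C_B(t) = k₁C_{A0}/(k₂−k₁)·(e^(−k₁t) − e^(−k₂t)).
e^(−k₁t) = e^(−0.0690×27.4) = e^(−1.891) = 0.1510; e^(−k₂t) = e^(−2.904) = 0.05478.
C_B = 0.0690×1.55/(0.106−0.0690) × (0.1510−0.05478) = 2.891×0.09620 = 0.2781 mol/dm³.
Y_B = C_B/C_{A0} = 0.2781/1.55 = 0.179.

0.179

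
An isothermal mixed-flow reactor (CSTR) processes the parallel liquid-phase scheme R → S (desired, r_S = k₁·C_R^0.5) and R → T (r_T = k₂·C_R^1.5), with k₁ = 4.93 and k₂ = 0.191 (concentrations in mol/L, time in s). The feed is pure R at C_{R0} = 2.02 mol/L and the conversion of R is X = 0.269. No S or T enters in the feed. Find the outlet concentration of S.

Exit C_R = C_{R0}(1−X) = 2.02×0.731 = 1.477 mol/L.
A CSTR operates uniformly at the exit composition, giving r_S = 5.991 and r_T = 0.3427 (each k·C_R^n at C_R = 1.477).
Fraction of consumed R going to S: r_S/(r_S+r_T) = 0.9459.
C_S = 0.9459·C_{R0}·X = 0.9459×2.02×0.269 = 0.514 mol/L.

0.514 mol/L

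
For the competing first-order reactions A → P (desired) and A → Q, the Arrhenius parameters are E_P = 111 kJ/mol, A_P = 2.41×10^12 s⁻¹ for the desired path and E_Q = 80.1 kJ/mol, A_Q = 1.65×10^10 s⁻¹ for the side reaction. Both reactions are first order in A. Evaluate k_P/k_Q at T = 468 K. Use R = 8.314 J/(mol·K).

k_P/k_Q = (A_P/A_Q)·exp[−(E_P−E_Q)/(RT)] = (A_P/A_Q)·exp[(E_Q−E_P)/(RT)].
(E_Q−E_P)/(RT) = (80.1−111)×10³/(8.314×468) = -30900/3891 = -7.942.
k_P/k_Q = (2.41×10^12/1.65×10^10)·exp(-7.942) = 146.1 × 3.557×10^-4 = 0.0519.
Since E_P > E_Q, raising the temperature improves selectivity toward P.

0.0519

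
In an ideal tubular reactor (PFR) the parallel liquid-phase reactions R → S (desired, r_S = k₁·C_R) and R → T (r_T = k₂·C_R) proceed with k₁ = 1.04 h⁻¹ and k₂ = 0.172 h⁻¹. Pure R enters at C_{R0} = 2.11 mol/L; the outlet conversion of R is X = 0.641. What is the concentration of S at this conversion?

1.16 mol/L

C_R = C_{R0}(1−X) = 0.7575 mol/L.
Both paths are first order in R, so the instantaneous fraction to S is constant: dC_S/d(−C_R) = k₁/(k₁+k₂) = 0.8581.
C_S = 0.8581·(C_{R0}−C_R) = 0.8581×1.353 = 1.16 mol/L.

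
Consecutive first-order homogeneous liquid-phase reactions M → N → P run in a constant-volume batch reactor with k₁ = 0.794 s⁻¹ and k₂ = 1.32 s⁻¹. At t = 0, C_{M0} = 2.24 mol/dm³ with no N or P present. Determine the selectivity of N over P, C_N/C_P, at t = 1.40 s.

0.628

Solving the coupled first-order balances gives C_N(t) = [k₁/(k₂−k₁)]·C_{M0}·(e^(−k₁t) − e^(−k₂t)).
e^(−k₁t) = e^(−0.794×1.40) = e^(−1.112) = 0.3290; e^(−k₂t) = e^(−1.848) = 0.1576.
C_N = 0.794×2.24/(1.32−0.794) × (0.3290−0.1576) = 3.381×0.1715 = 0.5798 mol/dm³.
C_M = C_{M0}e^(−k₁t) = 0.7370 mol/dm³, so C_P = C_{M0}−C_M−C_N = 0.9231 mol/dm³; C_N/C_P = 0.628.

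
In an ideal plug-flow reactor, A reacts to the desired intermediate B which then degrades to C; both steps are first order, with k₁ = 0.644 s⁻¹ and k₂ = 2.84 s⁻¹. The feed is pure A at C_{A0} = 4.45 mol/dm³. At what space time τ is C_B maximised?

0.676 s

The intermediate peaks when r₁ = r₂, i.e. k₁e^(−k₁τ) = k₂e^(−k₂τ), giving τ_opt = ln(k₂/k₁)/(k₂−k₁).
= ln(2.84/0.644)/(2.84−0.644) = ln(4.410)/2.196 = 1.484/2.196 = 0.676 s.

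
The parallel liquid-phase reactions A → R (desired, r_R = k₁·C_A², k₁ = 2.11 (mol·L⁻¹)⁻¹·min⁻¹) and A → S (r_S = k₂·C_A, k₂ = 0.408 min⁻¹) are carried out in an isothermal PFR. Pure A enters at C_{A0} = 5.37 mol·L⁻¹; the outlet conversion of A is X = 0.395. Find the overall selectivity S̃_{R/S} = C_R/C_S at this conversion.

C_A = C_{A0}(1−X) = 3.249 mol·L⁻¹.
Along a PFR/batch, dC_S/dC_A = −r_S/(r_R+r_S) = −k₂/(k₂+k₁·C_A).
Integrating from C_{A0} to C_A: C_S = (0.408/2.11)·ln[(0.408+2.11·5.37)/(0.408+2.11·3.25)] = 0.1934·ln(11.74/7.263) = 0.09283 mol·L⁻¹.
Then C_R = (C_{A0}−C_A) − C_S = 2.121 − 0.09283 = 2.028 mol·L⁻¹.
S̃_{R/S} = C_R/C_S = 2.028/0.09283 = 21.8.

21.8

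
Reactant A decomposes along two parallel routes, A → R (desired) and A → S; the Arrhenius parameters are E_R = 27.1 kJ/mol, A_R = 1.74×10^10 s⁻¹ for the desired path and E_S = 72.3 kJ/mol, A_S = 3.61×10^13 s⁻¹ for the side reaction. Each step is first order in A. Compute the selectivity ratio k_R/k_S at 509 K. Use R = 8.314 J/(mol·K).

Since both paths have the same order in A, the concentration cancels and S_{R/S} = k_R/k_S = (A_R/A_S)·exp[(E_S−E_R)/(RT)].
(E_S−E_R)/(RT) = (72.3−27.1)×10³/(8.314×509) = 45200/4232 = 10.68.
k_R/k_S = (1.74×10^10/3.61×10^13)·exp(10.68) = 4.820×10^-4 × 43520 = 21.0.
Since E_R < E_S, lowering the temperature improves selectivity toward R.

21.0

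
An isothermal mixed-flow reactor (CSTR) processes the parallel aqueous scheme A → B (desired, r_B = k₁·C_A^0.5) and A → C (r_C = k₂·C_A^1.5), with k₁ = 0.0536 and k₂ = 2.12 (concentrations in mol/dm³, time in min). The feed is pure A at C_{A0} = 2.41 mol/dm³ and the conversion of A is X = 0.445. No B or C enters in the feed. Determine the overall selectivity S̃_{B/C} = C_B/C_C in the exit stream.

0.0189

Exit C_A = C_{A0}(1−X) = 2.41×0.555 = 1.338 mol/dm³.
In a CSTR the entire volume is at exit conditions, so r_B = 0.0536×1.338^0.5 = 0.06199 and r_C = 2.12×1.338^1.5 = 3.279.
Overall selectivity = C_B/C_C = r_Bτ/(r_Cτ) = r_B/r_C = 0.0189.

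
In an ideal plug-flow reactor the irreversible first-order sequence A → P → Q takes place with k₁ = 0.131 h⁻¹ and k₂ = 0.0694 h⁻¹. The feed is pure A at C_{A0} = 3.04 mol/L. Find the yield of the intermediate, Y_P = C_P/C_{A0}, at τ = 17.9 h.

0.410

For first-order series with pure A initially, C_P(τ) = k₁C_{A0}/(k₂−k₁)·(e^(−k₁τ) − e^(−k₂τ)).
e^(−k₁τ) = e^(−0.131×17.9) = e^(−2.345) = 0.09586; e^(−k₂τ) = e^(−1.242) = 0.2887.
C_P = 0.131×3.04/(0.0694−0.131) × (0.09586−0.2887) = (-6.465)×(-0.1929) = 1.247 mol/L.
Y_P = C_P/C_{A0} = 1.247/3.04 = 0.410.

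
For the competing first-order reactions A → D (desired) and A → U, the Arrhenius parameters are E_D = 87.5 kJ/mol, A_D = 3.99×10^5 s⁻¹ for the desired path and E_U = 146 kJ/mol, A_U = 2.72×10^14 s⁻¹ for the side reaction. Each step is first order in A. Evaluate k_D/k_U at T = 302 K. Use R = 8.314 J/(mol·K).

19.3

k_D/k_U = (A_D/A_U)·exp[−(E_D−E_U)/(RT)] = (A_D/A_U)·exp[(E_U−E_D)/(RT)].
(E_U−E_D)/(RT) = (146−87.5)×10³/(8.314×302) = 58500/2511 = 23.30.
k_D/k_U = (3.99×10^5/2.72×10^14)·exp(23.30) = 1.467×10^-9 × 1.314×10^10 = 19.3.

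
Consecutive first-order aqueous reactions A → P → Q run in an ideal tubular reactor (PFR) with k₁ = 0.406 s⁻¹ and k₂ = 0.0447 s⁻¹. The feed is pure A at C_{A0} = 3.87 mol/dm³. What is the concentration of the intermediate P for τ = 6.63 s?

2.94 mol/dm³

The intermediate concentration in a first-order A→B→C sequence is C_P = k₁C_{A0}(e^(−k₁τ) − e^(−k₂τ))/(k₂−k₁).
e^(−k₁τ) = e^(−0.406×6.63) = e^(−2.692) = 0.06776; e^(−k₂τ) = e^(−0.2964) = 0.7435.
C_P = 0.406×3.87/(0.0447−0.406) × (0.06776−0.7435) = (-4.349)×(-0.6758) = 2.939 mol/dm³.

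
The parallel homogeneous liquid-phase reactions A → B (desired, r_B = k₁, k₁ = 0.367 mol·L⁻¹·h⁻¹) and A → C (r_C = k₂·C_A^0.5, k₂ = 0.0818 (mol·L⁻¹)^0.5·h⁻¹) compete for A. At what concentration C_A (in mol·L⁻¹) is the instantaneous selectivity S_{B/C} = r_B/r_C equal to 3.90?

S_{B/C} = (k₁/k₂)·C_A^-0.5 ⇒ C_A = (S·k₂/k₁)^(-2).
= (3.90×0.0818/0.367)^(-2) = (0.8693)^(-2) = 1.32 mol·L⁻¹.

1.32 mol·L⁻¹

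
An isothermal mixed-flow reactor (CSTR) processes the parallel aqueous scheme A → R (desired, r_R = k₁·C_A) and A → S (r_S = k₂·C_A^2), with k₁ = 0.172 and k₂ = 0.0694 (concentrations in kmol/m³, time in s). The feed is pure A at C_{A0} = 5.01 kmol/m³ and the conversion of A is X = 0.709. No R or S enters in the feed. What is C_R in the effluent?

Exit C_A = C_{A0}(1−X) = 5.01×0.291 = 1.458 kmol/m³.
Rates in a CSTR are evaluated at the outlet concentration: r_R = 0.172×1.458 = 0.2508, r_S = 0.0694×1.458^2 = 0.1475.
Fraction of consumed A going to R: r_R/(r_R+r_S) = 0.6296.
C_R = 0.6296·C_{A0}·X = 0.6296×5.01×0.709 = 2.24 kmol/m³.

2.24 kmol/m³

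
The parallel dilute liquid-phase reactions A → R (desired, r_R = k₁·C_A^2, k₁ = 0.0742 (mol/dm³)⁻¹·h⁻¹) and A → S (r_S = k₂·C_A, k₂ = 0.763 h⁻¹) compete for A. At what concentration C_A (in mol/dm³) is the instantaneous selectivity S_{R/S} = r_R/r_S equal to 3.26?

33.5 mol/dm³

S_{R/S} = (k₁/k₂)·C_A ⇒ C_A = S·k₂/k₁.
= 3.26×0.763/0.0742 = 33.5 mol/dm³.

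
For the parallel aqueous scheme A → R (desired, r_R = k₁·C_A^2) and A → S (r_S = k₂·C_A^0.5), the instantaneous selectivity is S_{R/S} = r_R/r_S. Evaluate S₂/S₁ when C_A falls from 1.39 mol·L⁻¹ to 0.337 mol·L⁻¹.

0.119

S_{R/S} = (k₁/k₂)·C_A^1.5, so S₂/S₁ = (C_{A,2}/C_{A,1})^1.5.
= (0.337/1.39)^1.5 = (0.2424)^1.5 = 0.119.
Selectivity toward R falls as C_A falls — high-concentration operation is favoured.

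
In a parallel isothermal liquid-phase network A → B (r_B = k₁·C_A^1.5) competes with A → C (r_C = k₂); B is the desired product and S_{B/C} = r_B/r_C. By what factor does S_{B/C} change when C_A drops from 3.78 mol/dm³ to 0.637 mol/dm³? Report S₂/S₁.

S_{B/C} = (k₁/k₂)·C_A^1.5, so S₂/S₁ = (C_{A,2}/C_{A,1})^1.5.
= (0.637/3.78)^1.5 = (0.1685)^1.5 = 0.0692.
Selectivity toward B falls as C_A falls — high-concentration operation is favoured.

0.0692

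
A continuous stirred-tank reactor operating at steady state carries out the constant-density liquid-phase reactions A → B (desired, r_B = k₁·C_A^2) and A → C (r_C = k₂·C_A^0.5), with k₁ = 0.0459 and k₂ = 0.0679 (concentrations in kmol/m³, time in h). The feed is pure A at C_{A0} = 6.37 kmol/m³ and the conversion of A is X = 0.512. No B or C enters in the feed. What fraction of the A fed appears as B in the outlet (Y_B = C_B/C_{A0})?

Exit C_A = C_{A0}(1−X) = 6.37×0.488 = 3.109 kmol/m³.
Rates in a CSTR are evaluated at the outlet concentration: r_B = 0.0459×3.109^2 = 0.4435, r_C = 0.0679×3.109^0.5 = 0.1197.
Fraction of consumed A going to B: r_B/(r_B+r_C) = 0.7875.
C_B = 0.7875·C_{A0}·X = 0.7875×6.37×0.512 = 2.57 kmol/m³; Y_B = C_B/C_{A0} = 0.403.

0.403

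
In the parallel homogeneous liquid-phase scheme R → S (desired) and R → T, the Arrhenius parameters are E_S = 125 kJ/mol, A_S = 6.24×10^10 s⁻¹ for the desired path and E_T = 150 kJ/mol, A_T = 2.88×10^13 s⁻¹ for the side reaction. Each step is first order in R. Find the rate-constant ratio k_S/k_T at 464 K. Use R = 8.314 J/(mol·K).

1.41

With equal orders, S_{S/T} = k_S/k_T = (A_S/A_T)·exp[(E_T−E_S)/(RT)].
(E_T−E_S)/(RT) = (150−125)×10³/(8.314×464) = 25000/3858 = 6.481.
k_S/k_T = (6.24×10^10/2.88×10^13)·exp(6.481) = 0.002167 × 652.3 = 1.41.
Since E_S < E_T, lowering the temperature improves selectivity toward S.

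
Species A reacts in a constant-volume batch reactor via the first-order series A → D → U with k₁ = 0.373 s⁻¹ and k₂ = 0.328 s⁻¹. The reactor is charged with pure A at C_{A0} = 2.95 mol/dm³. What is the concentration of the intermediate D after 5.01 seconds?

Solving the coupled first-order balances gives C_D(t) = [k₁/(k₂−k₁)]·C_{A0}·(e^(−k₁t) − e^(−k₂t)).
e^(−k₁t) = e^(−0.373×5.01) = e^(−1.869) = 0.1543; e^(−k₂t) = e^(−1.643) = 0.1933.
C_D = 0.373×2.95/(0.328−0.373) × (0.1543−0.1933) = (-24.45)×(-0.03903) = 0.9543 mol/dm³.

0.954 mol/dm³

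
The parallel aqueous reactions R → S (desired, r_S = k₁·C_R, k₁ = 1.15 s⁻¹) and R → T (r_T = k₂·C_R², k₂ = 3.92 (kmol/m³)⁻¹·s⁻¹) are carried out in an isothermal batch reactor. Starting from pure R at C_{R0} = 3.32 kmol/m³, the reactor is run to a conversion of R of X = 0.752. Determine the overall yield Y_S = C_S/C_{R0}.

0.104

C_R = C_{R0}(1−X) = 0.8234 kmol/m³.
Along a PFR/batch, dC_S/dC_R = −r_S/(r_S+r_T) = −k₁/(k₁+k₂·C_R).
Integrating from C_{R0} to C_R: C_S = (1.15/3.92)·ln[(1.15+3.92·3.32)/(1.15+3.92·0.823)] = 0.2934·ln(14.16/4.378) = 0.3445 kmol/m³.
Y_S = C_S/C_{R0} = 0.3445/3.32 = 0.104.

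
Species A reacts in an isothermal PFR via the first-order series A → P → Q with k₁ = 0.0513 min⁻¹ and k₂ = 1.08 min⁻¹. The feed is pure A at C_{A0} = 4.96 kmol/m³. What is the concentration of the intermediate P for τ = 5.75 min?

The intermediate concentration in a first-order A→B→C sequence is C_P = k₁C_{A0}(e^(−k₁τ) − e^(−k₂τ))/(k₂−k₁).
e^(−k₁τ) = e^(−0.0513×5.75) = e^(−0.2950) = 0.7446; e^(−k₂τ) = e^(−6.210) = 0.002009.
C_P = 0.0513×4.96/(1.08−0.0513) × (0.7446−0.002009) = 0.2473×0.7425 = 0.1837 kmol/m³.

0.184 kmol/m³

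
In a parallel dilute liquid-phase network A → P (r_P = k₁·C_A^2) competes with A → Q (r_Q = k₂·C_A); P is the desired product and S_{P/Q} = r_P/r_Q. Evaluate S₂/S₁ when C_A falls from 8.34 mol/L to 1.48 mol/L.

S_{P/Q} = (k₁/k₂)·C_A, so S₂/S₁ = (C_{A,2}/C_{A,1}).
= 1.48/8.34 = 0.177.
Selectivity toward P falls as C_A falls — high-concentration operation is favoured.

0.177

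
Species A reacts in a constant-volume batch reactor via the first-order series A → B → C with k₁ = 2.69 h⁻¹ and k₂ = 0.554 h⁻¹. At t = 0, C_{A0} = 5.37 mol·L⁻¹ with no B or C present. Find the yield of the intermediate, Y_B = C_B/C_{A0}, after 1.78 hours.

For first-order series with pure A initially, C_B(t) = k₁C_{A0}/(k₂−k₁)·(e^(−k₁t) − e^(−k₂t)).
e^(−k₁t) = e^(−2.69×1.78) = e^(−4.788) = 0.008327; e^(−k₂t) = e^(−0.9861) = 0.3730.
C_B = 2.69×5.37/(0.554−2.69) × (0.008327−0.3730) = (-6.763)×(-0.3647) = 2.466 mol·L⁻¹.
Y_B = C_B/C_{A0} = 2.466/5.37 = 0.459.

0.459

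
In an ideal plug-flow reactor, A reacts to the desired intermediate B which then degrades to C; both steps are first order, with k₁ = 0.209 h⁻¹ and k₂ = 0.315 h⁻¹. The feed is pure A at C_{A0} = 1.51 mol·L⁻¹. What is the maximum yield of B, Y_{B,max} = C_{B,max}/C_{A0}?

At the optimum, C_{B,max}/C_{A0} = (k₁/k₂)^[k₂/(k₂−k₁)].
= (0.209/0.315)^(0.315/(0.315−0.209)) = (0.6635)^(2.972) = 0.2955.

0.295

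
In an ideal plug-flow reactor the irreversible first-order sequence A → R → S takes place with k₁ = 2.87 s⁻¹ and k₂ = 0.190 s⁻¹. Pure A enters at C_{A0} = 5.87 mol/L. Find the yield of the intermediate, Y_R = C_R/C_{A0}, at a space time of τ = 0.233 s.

Solving the coupled first-order balances gives C_R(τ) = [k₁/(k₂−k₁)]·C_{A0}·(e^(−k₁τ) − e^(−k₂τ)).
e^(−k₁τ) = e^(−2.87×0.233) = e^(−0.6687) = 0.5124; e^(−k₂τ) = e^(−0.04427) = 0.9567.
C_R = 2.87×5.87/(0.190−2.87) × (0.5124−0.9567) = (-6.286)×(-0.4443) = 2.793 mol/L.
Y_R = C_R/C_{A0} = 2.793/5.87 = 0.476.

0.476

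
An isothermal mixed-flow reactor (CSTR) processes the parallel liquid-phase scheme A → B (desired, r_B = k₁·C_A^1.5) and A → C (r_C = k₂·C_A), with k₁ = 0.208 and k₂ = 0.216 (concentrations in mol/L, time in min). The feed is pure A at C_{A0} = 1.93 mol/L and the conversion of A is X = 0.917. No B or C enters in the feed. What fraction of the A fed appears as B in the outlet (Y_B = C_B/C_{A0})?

Exit C_A = C_{A0}(1−X) = 1.93×0.0830 = 0.1602 mol/L.
Rates in a CSTR are evaluated at the outlet concentration: r_B = 0.208×0.1602^1.5 = 0.01334, r_C = 0.216×0.1602 = 0.03460.
Fraction of consumed A going to B: r_B/(r_B+r_C) = 0.2782.
C_B = 0.2782·C_{A0}·X = 0.2782×1.93×0.917 = 0.492 mol/L; Y_B = C_B/C_{A0} = 0.255.

0.255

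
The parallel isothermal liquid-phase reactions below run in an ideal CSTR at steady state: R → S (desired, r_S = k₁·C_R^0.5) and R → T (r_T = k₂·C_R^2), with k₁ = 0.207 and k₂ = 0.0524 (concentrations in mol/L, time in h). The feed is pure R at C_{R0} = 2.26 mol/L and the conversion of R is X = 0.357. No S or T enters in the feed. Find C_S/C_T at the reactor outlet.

Exit C_R = C_{R0}(1−X) = 2.26×0.643 = 1.453 mol/L.
A CSTR operates uniformly at the exit composition, giving r_S = 0.2495 and r_T = 0.1107 (each k·C_R^n at C_R = 1.453).
Overall selectivity = C_S/C_T = r_Sτ/(r_Tτ) = r_S/r_T = 2.26.

2.26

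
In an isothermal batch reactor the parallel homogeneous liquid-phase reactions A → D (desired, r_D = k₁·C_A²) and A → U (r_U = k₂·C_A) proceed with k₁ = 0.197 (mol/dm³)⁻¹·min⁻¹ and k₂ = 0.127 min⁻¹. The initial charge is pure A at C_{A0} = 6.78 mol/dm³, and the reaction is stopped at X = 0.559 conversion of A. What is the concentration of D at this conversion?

3.33 mol/dm³

C_A = C_{A0}(1−X) = 2.990 mol/dm³.
Along a PFR/batch, dC_U/dC_A = −r_U/(r_D+r_U) = −k₂/(k₂+k₁·C_A).
Integrating from C_{A0} to C_A: C_U = (0.127/0.197)·ln[(0.127+0.197·6.78)/(0.127+0.197·2.99)] = 0.6447·ln(1.463/0.7160) = 0.4605 mol/dm³.
Then C_D = (C_{A0}−C_A) − C_U = 3.790 − 0.4605 = 3.330 mol/dm³.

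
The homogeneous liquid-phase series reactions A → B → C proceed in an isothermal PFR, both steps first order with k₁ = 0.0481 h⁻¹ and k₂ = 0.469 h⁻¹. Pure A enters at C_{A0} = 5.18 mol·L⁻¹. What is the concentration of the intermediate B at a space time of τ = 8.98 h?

0.376 mol·L⁻¹

Solving the coupled first-order balances gives C_B(τ) = [k₁/(k₂−k₁)]·C_{A0}·(e^(−k₁τ) − e^(−k₂τ)).
e^(−k₁τ) = e^(−0.0481×8.98) = e^(−0.4319) = 0.6492; e^(−k₂τ) = e^(−4.212) = 0.01482.
C_B = 0.0481×5.18/(0.469−0.0481) × (0.6492−0.01482) = 0.5920×0.6344 = 0.3756 mol·L⁻¹.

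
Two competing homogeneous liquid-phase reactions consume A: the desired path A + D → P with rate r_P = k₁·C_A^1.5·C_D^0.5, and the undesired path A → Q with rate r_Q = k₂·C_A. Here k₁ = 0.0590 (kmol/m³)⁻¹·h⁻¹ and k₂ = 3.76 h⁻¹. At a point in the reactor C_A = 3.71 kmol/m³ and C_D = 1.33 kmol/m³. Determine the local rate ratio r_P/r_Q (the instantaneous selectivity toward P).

0.0349

S_{P/Q} = r_P/r_Q = (k₁·C_A^1.5·C_D^0.5)/(k₂·C_A) = (k₁/k₂)·C_A^0.5·C_D^0.5.
= (0.0590×3.710^1.5×1.330^0.5) / (3.76×3.710) = 0.4862/13.95 = 0.0349.
Since the desired path is higher order in A, keeping C_A high (PFR or concentrated feed) favours P.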